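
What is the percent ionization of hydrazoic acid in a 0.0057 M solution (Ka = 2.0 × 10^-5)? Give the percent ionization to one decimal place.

5.8%

HN3 ⇌ N3- + H+; let x = [H+] at equilibrium.
Solve x² + 2e-05x − 1.14e-07 = 0 → x = 3.28 × 10^-4 M
% ionization = x/C₀ × 100% = 3.28 × 10^-4/0.0057 × 100% = 5.8%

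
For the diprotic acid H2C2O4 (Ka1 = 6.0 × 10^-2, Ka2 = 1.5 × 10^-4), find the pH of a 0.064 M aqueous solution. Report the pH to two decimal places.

pH = 1.41

Ka1 ≫ Ka2, so treat the first dissociation as the only significant source of H+.
Ka1 = x²/(0.064 − x) = 6.0 × 10^-2
Solving the quadratic: x = (−Ka1 + √(Ka1² + 4·Ka1·C₀))/2 = 3.88 × 10^-2 M
pH = −log(3.88 × 10^-2) = 1.41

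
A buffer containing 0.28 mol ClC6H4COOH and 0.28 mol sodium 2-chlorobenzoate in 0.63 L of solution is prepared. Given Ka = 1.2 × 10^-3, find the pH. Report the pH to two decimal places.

pH = 2.92

pKa = −log(1.2 × 10^-3) = 2.921
Henderson–Hasselbalch: pH = pKa + log([ClC6H4COO-]/[ClC6H4COOH]) = 2.921 + log(0.28/0.28)
pH = 2.921 + (+0.000) = 2.92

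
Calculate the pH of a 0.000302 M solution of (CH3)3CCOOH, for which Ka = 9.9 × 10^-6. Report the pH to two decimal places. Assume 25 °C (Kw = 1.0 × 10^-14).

(CH3)3CCOOH ⇌ (CH3)3CCOO- + H+
From the ICE table, Ka = x²/(0.000302 − x) = 9.9 × 10^-6.
Here C₀/Ka ≈ 30.5, so the small-x approximation fails. Use the quadratic:
x = [−9.9e-06 + √(9.9e-06² + 1.2e-08)]/2 = 5.00 × 10^-5 M
pH = −log[H+] = −log(5.00 × 10^-5) = 4.30

pH = 4.30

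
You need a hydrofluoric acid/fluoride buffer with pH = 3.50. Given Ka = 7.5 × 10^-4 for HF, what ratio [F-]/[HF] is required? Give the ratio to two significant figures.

ratio = 2.4

pKa = -log(7.5 × 10^-4) = 3.125
pH = pKa + log(r) ⇒ log(r) = 3.50 − 3.125 = +0.375
r = [F-]/[HF] = 10^(+0.375) = 2.37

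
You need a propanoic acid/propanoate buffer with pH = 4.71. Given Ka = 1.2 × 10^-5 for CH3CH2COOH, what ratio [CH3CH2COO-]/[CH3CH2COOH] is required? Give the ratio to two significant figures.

pKa = -log(1.2 × 10^-5) = 4.921
pH = pKa + log(r) ⇒ log(r) = 4.71 − 4.921 = -0.211
r = [CH3CH2COO-]/[CH3CH2COOH] = 10^(-0.211) = 0.615

ratio = 0.62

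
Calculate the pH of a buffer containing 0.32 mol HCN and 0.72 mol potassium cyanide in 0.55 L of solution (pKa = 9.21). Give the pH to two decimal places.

Using pH = pKa + log([base]/[acid]) with [base]/[acid] = 0.72/0.32:
pH = 9.21 + (+0.352) = 9.56

pH = 9.56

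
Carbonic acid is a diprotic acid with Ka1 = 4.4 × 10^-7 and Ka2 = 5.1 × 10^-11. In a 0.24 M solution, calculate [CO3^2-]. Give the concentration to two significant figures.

5.1 × 10^-11 M

First ionization gives [H+] ≈ [HCO3-] = 3.25 × 10^-4 M.
Second step: Ka2 = [H+][CO3^2-]/[HCO3-] ≈ [CO3^2-] (since [H+] ≈ [HCO3-]).
So [CO3^2-] ≈ Ka2.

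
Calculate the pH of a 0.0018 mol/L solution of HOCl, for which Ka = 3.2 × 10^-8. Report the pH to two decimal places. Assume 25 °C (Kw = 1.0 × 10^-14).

HOCl ⇌ OCl- + H+
Ka = [H+]²/(0.0018 − [H+]) = 3.2 × 10^-8
Assume [H+] ≪ 0.0018: [H+] ≈ √(3.2 × 10^-8 × 0.0018) = 7.59 × 10^-6 M
([H+]/C₀ = 0.42% < 5%, so the approximation holds.)
pH = −log[H+] = −log(7.59 × 10^-6) = 5.12

pH = 5.12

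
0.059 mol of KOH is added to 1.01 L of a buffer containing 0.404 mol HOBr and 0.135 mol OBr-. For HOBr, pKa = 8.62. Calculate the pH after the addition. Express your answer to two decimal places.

pH = 8.37

OH- converts HOBr to OBr-: HOBr → 0.345 mol, OBr- → 0.194 mol.
pH = pKa + log([A⁻]/[HA]) = 8.62 + log(0.194/0.345) = 8.62 -0.250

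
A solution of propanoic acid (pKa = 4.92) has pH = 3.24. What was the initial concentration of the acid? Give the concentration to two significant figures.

C₀ = 2.8 × 10^-2 M

[H+] = 10^(-3.24) = 5.75 × 10^-4 M = x
Ka = 10^(−4.92) = 1.20 × 10^-5
Ka = x²/(C₀ − x) ⇒ C₀ = x + x²/Ka
C₀ = 5.75 × 10^-4 + (5.75 × 10^-4)²/(1.20 × 10^-5) = 2.81 × 10^-2 M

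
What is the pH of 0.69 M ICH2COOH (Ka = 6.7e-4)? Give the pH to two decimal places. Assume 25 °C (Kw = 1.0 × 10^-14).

ICH2COOH ⇌ ICH2COO- + H+
Ka = x²/(0.69 − x) = 6.7 × 10^-4
Assume x ≪ 0.69: x ≈ √(6.7 × 10^-4 × 0.69) = 2.15 × 10^-2 M
(x/C₀ = 3.1% < 5%, so the approximation holds.)
pH = −log[H+] = −log(2.15 × 10^-2) = 1.67

pH = 1.67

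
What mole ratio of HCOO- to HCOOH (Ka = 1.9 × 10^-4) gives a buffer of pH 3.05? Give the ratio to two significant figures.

pKa = -log(1.9 × 10^-4) = 3.721
pH = pKa + log(r) ⇒ log(r) = 3.05 − 3.721 = -0.671
r = [HCOO-]/[HCOOH] = 10^(-0.671) = 0.213

ratio = 0.21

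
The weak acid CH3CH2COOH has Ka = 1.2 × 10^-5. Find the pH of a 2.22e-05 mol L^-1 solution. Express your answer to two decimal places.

pH = 4.94

CH3CH2COOH ⇌ CH3CH2COO- + H+
From the ICE table, Ka = [H+]²/(2.22e-05 − [H+]) = 1.2 × 10^-5.
The 5% rule fails; solving [H+]² + Ka·[H+] − Ka·C₀ = 0 exactly:
[H+] = (−Ka + √(Ka² + 4·Ka·C₀))/2 = 1.14 × 10^-5 M
pH = −log[H+] = −log(1.14 × 10^-5) = 4.94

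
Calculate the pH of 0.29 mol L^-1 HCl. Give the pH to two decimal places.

pH = 0.54

HCl is a strong acid and dissociates completely, so [H+] = 0.29 M.
pH = -log(0.29) = 0.54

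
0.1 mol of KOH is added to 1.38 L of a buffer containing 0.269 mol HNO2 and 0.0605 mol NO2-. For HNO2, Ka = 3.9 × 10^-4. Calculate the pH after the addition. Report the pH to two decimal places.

pH = 3.39

After neutralization: n(HNO2) = 0.169 mol, n(NO2-) = 0.161 mol.
pKa = −log(3.9 × 10^-4) = 3.409
Henderson–Hasselbalch with mole ratio 0.161/0.169: pH = 3.409 + (-0.021)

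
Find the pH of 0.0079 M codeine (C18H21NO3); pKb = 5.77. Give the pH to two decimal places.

pH = 10.06

C18H21NO3 + H2O ⇌ C18H22NO3+ + OH-
Kb = 10^(−5.77) = 1.70 × 10^-6
From the ICE table, Kb = x²/(0.0079 − x) = 1.70 × 10^-6.
Assume x ≪ 0.0079: x ≈ √(1.70 × 10^-6 × 0.0079) = 1.16 × 10^-4 M
pOH = 3.94, so pH = 14.00 − pOH = 10.06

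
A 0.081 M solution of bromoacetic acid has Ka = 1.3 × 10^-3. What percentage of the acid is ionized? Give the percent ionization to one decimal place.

BrCH2COOH ⇌ BrCH2COO- + H+; let x = [H+] at equilibrium.
Ka = x²/(C₀ − x); solving the quadratic gives x = 9.63 × 10^-3 M.
Fraction ionized = 9.63 × 10^-3 / 0.081 = 0.1189 → 11.9%

11.9%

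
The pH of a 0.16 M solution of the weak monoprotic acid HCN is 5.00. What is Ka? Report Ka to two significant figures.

Ka = 6.3 × 10^-10

[H+] = 10^(-5.00) = 1.00 × 10^-5 M
At equilibrium [HA] = 0.16 − 1.00 × 10^-5 = 1.60 × 10^-1 M
Ka = [H+][A-]/[HA] = (1.00 × 10^-5)² / 1.60 × 10^-1 = 6.3 × 10^-10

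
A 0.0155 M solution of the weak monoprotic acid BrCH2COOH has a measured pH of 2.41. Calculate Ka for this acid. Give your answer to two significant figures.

[H+] = 10^(-2.41) = 3.89 × 10^-3 M
At equilibrium [HA] = 0.0155 − 3.89 × 10^-3 = 1.16 × 10^-2 M
Ka = [H+][A-]/[HA] = (3.89 × 10^-3)² / 1.16 × 10^-2 = 1.3 × 10^-3

Ka = 1.3 × 10^-3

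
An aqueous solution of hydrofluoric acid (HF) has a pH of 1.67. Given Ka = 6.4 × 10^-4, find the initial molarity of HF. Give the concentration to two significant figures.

C₀ = 7.4 × 10^-1 M

[H+] = 10^(-1.67) = 2.14 × 10^-2 M = x
Ka = x²/(C₀ − x) ⇒ C₀ = x + x²/Ka
C₀ = 2.14 × 10^-2 + (2.14 × 10^-2)²/(6.4 × 10^-4) = 7.37 × 10^-1 M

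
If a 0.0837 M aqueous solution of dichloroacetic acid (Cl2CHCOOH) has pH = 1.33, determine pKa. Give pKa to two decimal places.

pKa = 1.23

[H+] = 10^(-1.33) = 4.68 × 10^-2 M
At equilibrium [HA] = 0.0837 − 4.68 × 10^-2 = 3.69 × 10^-2 M
Ka = [H+][A-]/[HA] = (4.68 × 10^-2)² / 3.69 × 10^-2 = 5.94 × 10^-2
pKa = -log(5.94 × 10^-2) = 1.23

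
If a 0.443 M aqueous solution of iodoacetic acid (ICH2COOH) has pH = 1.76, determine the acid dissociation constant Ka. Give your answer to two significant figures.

[H+] = 10^(-1.76) = 1.74 × 10^-2 M
At equilibrium [HA] = 0.443 − 1.74 × 10^-2 = 4.26 × 10^-1 M
Ka = [H+][A-]/[HA] = (1.74 × 10^-2)² / 4.26 × 10^-1 = 7.1 × 10^-4

Ka = 7.1 × 10^-4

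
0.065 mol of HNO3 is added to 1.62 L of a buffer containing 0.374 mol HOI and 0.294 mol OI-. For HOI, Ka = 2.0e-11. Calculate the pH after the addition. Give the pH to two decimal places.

After neutralization: n(HOI) = 0.439 mol, n(OI-) = 0.229 mol.
pKa = −log(2.0 × 10^-11) = 10.699
pH = pKa + log(n_OI-/n_HOI) = 10.699 + log(0.229/0.439) = 10.699 + (-0.283)

pH = 10.42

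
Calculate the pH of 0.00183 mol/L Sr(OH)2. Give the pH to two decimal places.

pH = 11.56

Sr(OH)2 is a strong base (each formula unit releases 2 OH-); [OH-] = 0.00366 M.
pOH = -log(0.00366) = 2.44
pH = 14.00 - 2.44 = 11.56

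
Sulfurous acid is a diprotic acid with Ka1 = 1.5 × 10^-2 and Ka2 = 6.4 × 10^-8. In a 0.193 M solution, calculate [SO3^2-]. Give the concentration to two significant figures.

6.4 × 10^-8 M

First ionization gives [H+] ≈ [HSO3-] = 4.68 × 10^-2 M.
Second step: Ka2 = [H+][SO3^2-]/[HSO3-] ≈ [SO3^2-] (since [H+] ≈ [HSO3-]).
So [SO3^2-] ≈ Ka2.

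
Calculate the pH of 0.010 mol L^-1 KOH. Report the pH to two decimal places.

pH = 12.00

KOH is a strong base; [OH-] = 0.01 M.
pOH = -log(0.01) = 2.00
pH = 14.00 - 2.00 = 12.00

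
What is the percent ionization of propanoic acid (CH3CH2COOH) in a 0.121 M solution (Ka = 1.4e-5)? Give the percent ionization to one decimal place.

CH3CH2COOH ⇌ CH3CH2COO- + H+; let x = [H+] at equilibrium.
x ≈ √(Ka·C₀) = √(1.4 × 10^-5 × 0.121) = 1.30 × 10^-3 M
Fraction ionized = 1.30 × 10^-3 / 0.121 = 0.0107 → 1.1%

1.1%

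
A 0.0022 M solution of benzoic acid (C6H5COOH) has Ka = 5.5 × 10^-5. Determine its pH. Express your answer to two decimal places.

pH = 3.49

C6H5COOH ⇌ C6H5COO- + H+
Ka = [H+]²/(0.0022 − [H+]) = 5.5 × 10^-5
Here C₀/Ka ≈ 40, so the small-[H+] approximation fails. Use the quadratic:
[H+] = [−5.5e-05 + √(5.5e-05² + 4.84e-07)]/2 = 3.21 × 10^-4 M
pH = −log(3.21 × 10^-4) = 3.49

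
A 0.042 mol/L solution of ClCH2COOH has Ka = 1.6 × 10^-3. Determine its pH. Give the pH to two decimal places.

pH = 2.13

ClCH2COOH ⇌ ClCH2COO- + H+
Let x = [H+] at equilibrium. Ka = x²/(0.042 − x).
x is not negligible relative to C₀; solve x² + 0.0016·x − 6.72e-05 = 0.
x = [−0.0016 + √(0.0016² + 0.000269)]/2 = 7.44 × 10^-3 M
pH = −log(7.44 × 10^-3) = 2.13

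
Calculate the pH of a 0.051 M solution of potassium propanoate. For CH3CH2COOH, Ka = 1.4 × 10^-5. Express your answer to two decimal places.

CH3CH2COO- is the conjugate base of the weak acid CH3CH2COOH.
Kb = Kw/Ka = 1.0×10^-14 / 1.4 × 10^-5 = 7.14 × 10^-10
Kb = [OH-]²/(0.051 − [OH-]) = 7.14 × 10^-10
Neglecting [OH-] in the denominator: [OH-] = √(7.14 × 10^-10 × 0.051) = 6.03 × 10^-6 M
pOH = 5.22, so pH = 14.00 − pOH = 8.78

pH = 8.78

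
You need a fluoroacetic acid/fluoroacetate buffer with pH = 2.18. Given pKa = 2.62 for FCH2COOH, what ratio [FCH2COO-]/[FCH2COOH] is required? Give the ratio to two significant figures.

ratio = 0.36

pH = pKa + log(r) ⇒ log(r) = 2.18 − 2.62 = -0.44
r = [FCH2COO-]/[FCH2COOH] = 10^(-0.44) = 0.363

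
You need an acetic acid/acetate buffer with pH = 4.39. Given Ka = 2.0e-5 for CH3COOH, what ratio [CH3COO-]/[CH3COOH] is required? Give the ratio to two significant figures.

pKa = -log(2.0 × 10^-5) = 4.699
pH = pKa + log(r) ⇒ log(r) = 4.39 − 4.699 = -0.309
r = [CH3COO-]/[CH3COOH] = 10^(-0.309) = 0.491

ratio = 0.49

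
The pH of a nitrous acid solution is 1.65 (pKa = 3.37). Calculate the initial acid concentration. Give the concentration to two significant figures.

C₀ = 1.2 M

[H+] = 10^(-1.65) = 2.24 × 10^-2 M = x
Ka = 10^(−3.37) = 4.27 × 10^-4
Ka = x²/(C₀ − x) ⇒ C₀ = x + x²/Ka
C₀ = 2.24 × 10^-2 + (2.24 × 10^-2)²/(4.27 × 10^-4) = 1.20 M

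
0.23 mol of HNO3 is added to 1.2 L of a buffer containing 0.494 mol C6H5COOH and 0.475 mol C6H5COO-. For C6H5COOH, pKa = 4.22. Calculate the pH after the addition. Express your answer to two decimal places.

After neutralization: n(C6H5COOH) = 0.724 mol, n(C6H5COO-) = 0.245 mol.
Henderson–Hasselbalch with mole ratio 0.245/0.724: pH = 4.22 + (-0.471)

pH = 3.75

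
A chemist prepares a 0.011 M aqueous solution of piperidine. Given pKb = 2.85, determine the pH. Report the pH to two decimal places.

pH = 11.52

C5H10NH + H2O ⇌ C5H10NH2+ + OH-
Kb = 10^(−2.85) = 1.41 × 10^-3
Let x = [OH-] at equilibrium. Kb = x²/(0.011 − x).
The 5% rule fails; solving x² + Kb·x − Kb·C₀ = 0 exactly:
x = (−Kb + √(Kb² + 4·Kb·C₀))/2 = 3.30 × 10^-3 M
pOH = 2.48, so pH = 14.00 − pOH = 11.52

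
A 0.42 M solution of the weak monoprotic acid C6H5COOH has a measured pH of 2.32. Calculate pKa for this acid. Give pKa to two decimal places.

[H+] = 10^(-2.32) = 4.79 × 10^-3 M
At equilibrium [HA] = 0.42 − 4.79 × 10^-3 = 4.15 × 10^-1 M
Ka = [H+][A-]/[HA] = (4.79 × 10^-3)² / 4.15 × 10^-1 = 5.53 × 10^-5
pKa = -log(5.53 × 10^-5) = 4.26

pKa = 4.26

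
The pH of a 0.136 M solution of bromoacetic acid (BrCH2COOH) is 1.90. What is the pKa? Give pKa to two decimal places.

[H+] = 10^(-1.90) = 1.26 × 10^-2 M
At equilibrium [HA] = 0.136 − 1.26 × 10^-2 = 1.23 × 10^-1 M
Ka = [H+][A-]/[HA] = (1.26 × 10^-2)² / 1.23 × 10^-1 = 1.29 × 10^-3
pKa = -log(1.29 × 10^-3) = 2.89

pKa = 2.89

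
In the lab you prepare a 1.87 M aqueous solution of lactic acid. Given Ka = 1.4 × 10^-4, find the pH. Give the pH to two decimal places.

pH = 1.79

CH3CH(OH)COOH ⇌ CH3CH(OH)COO- + H+
Ka = [H+]²/(1.87 − [H+]) = 1.4 × 10^-4
Assume [H+] ≪ 1.87: [H+] ≈ √(1.4 × 10^-4 × 1.87) = 1.62 × 10^-2 M
Check: 0.87% ionized — well under 5%, approximation valid.
pH = −log(1.62 × 10^-2) = 1.79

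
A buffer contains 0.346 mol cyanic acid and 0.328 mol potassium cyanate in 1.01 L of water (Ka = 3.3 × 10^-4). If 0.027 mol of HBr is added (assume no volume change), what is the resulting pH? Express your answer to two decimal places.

Added H+ converts OCN- to HOCN: HOCN → 0.373 mol, OCN- → 0.301 mol.
pKa = −log(3.3 × 10^-4) = 3.481
pH = pKa + log(n_OCN-/n_HOCN) = 3.481 + log(0.301/0.373) = 3.481 + (-0.093)

pH = 3.39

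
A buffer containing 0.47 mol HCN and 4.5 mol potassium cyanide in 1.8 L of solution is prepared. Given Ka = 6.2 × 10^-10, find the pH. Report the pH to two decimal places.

pKa = −log(6.2 × 10^-10) = 9.208
pH = pKa + log([A⁻]/[HA]) = 9.208 + log(4.5/0.47)
pH = 9.208 + (+0.981) = 10.19

pH = 10.19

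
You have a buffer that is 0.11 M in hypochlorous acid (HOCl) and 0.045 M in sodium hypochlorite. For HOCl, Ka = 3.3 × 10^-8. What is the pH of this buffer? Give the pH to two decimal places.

pH = 7.09

pKa = −log(3.3 × 10^-8) = 7.481
Henderson–Hasselbalch: pH = pKa + log([OCl-]/[HOCl]) = 7.481 + log(0.045/0.11)
pH = 7.481 + (-0.388) = 7.09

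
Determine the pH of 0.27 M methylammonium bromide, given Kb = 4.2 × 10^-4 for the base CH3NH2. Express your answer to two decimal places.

CH3NH3+ is the conjugate acid of the weak base CH3NH2.
Ka = Kw/Kb = 1.0×10^-14 / 4.2 × 10^-4 = 2.38 × 10^-11
Ka = [H+]²/(0.27 − [H+]) = 2.38 × 10^-11
Since Ka ≪ C₀, [H+] ≈ √(Ka·C₀) = 2.53 × 10^-6 M.
Check: 0.00094% ionized — well under 5%, approximation valid.
pH = −log[H+] = −log(2.53 × 10^-6) = 5.60

pH = 5.60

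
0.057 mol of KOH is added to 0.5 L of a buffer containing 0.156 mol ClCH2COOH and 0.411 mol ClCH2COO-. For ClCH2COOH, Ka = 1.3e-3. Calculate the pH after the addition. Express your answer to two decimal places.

pH = 3.56

After neutralization: n(ClCH2COOH) = 0.099 mol, n(ClCH2COO-) = 0.468 mol.
pKa = −log(1.3 × 10^-3) = 2.886
pH = pKa + log([A⁻]/[HA]) = 2.886 + log(0.468/0.099) = 2.886 +0.675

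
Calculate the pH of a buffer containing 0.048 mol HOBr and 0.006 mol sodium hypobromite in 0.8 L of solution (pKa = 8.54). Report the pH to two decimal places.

pH = 7.64

pH = pKa + log([A⁻]/[HA]) = 8.54 + log(0.006/0.048)
pH = 8.54 + (-0.903) = 7.64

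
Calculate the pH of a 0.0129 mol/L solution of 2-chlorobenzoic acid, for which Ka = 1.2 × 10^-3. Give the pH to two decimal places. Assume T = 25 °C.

ClC6H4COOH ⇌ ClC6H4COO- + H+
Let x = [H+] at equilibrium. Ka = x²/(0.0129 − x).
The 5% rule fails; solving x² + Ka·x − Ka·C₀ = 0 exactly:
x = (−Ka + √(Ka² + 4·Ka·C₀))/2 = 3.38 × 10^-3 M
pH = −log(3.38 × 10^-3) = 2.47

pH = 2.47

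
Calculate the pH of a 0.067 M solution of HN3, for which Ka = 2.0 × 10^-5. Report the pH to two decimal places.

HN3 ⇌ N3- + H+
Ka = [H+]²/(0.067 − [H+]) = 2.0 × 10^-5
Assume [H+] ≪ 0.067: [H+] ≈ √(2.0 × 10^-5 × 0.067) = 1.16 × 10^-3 M
pH = −log(1.16 × 10^-3) = 2.94

pH = 2.94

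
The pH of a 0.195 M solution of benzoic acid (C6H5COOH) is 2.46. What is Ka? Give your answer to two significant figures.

[H+] = 10^(-2.46) = 3.47 × 10^-3 M
At equilibrium [HA] = 0.195 − 3.47 × 10^-3 = 1.92 × 10^-1 M
Ka = [H+][A-]/[HA] = (3.47 × 10^-3)² / 1.92 × 10^-1 = 6.3 × 10^-5

Ka = 6.3 × 10^-5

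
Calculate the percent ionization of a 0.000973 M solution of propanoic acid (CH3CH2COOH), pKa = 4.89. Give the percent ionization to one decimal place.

CH3CH2COOH ⇌ CH3CH2COO- + H+; let x = [H+] at equilibrium.
Ka = 10^(−4.89) = 1.29 × 10^-5
Ka = x²/(C₀ − x); solving the quadratic gives x = 1.06 × 10^-4 M.
% ionization = x/C₀ × 100% = 1.06 × 10^-4/0.000973 × 100% = 10.9%

10.9%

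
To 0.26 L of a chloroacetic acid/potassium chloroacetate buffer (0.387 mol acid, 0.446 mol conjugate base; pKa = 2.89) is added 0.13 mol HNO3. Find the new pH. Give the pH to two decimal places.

pH = 2.68

Added H+ converts ClCH2COO- to ClCH2COOH: ClCH2COOH → 0.517 mol, ClCH2COO- → 0.316 mol.
pH = pKa + log([A⁻]/[HA]) = 2.89 + log(0.316/0.517) = 2.89 -0.214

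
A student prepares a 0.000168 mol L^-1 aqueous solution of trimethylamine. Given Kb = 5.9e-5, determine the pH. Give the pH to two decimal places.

(CH3)3N + H2O ⇌ (CH3)3NH+ + OH-
Kb = [OH-]²/(0.000168 − [OH-]) = 5.9 × 10^-5
Here C₀/Kb ≈ 2.85, so the small-[OH-] approximation fails. Use the quadratic:
[OH-] = (−Kb + √(Kb² + 4·Kb·C₀))/2 = 7.43 × 10^-5 M
pOH = 4.13, so pH = 14.00 − pOH = 9.87

pH = 9.87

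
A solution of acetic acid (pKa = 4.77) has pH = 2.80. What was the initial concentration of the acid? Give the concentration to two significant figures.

[H+] = 10^(-2.80) = 1.58 × 10^-3 M = x
Ka = 10^(−4.77) = 1.70 × 10^-5
Ka = x²/(C₀ − x) ⇒ C₀ = x + x²/Ka
C₀ = 1.58 × 10^-3 + (1.58 × 10^-3)²/(1.70 × 10^-5) = 1.48 × 10^-1 M

C₀ = 1.5 × 10^-1 M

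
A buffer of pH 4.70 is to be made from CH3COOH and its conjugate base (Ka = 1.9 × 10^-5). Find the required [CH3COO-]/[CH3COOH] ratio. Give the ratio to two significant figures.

ratio = 0.95

pKa = -log(1.9 × 10^-5) = 4.721
pH = pKa + log(r) ⇒ log(r) = 4.70 − 4.721 = -0.021
r = [CH3COO-]/[CH3COOH] = 10^(-0.021) = 0.953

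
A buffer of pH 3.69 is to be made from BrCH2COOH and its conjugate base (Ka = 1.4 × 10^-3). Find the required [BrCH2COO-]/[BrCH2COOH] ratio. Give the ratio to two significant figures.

ratio = 6.9

pKa = -log(1.4 × 10^-3) = 2.854
pH = pKa + log(r) ⇒ log(r) = 3.69 − 2.854 = +0.836
r = [BrCH2COO-]/[BrCH2COOH] = 10^(+0.836) = 6.85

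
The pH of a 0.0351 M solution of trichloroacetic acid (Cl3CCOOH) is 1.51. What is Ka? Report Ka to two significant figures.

Ka = 2.3 × 10^-1

[H+] = 10^(-1.51) = 3.09 × 10^-2 M
At equilibrium [HA] = 0.0351 − 3.09 × 10^-2 = 4.20 × 10^-3 M
Ka = [H+][A-]/[HA] = (3.09 × 10^-2)² / 4.20 × 10^-3 = 2.3 × 10^-1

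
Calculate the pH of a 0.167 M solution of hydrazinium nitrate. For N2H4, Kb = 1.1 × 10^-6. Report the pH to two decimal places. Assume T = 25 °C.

pH = 4.41

N2H5+ is the conjugate acid of the weak base N2H4.
Ka = Kw/Kb = 1.0×10^-14 / 1.1 × 10^-6 = 9.09 × 10^-9
From the ICE table, Ka = [H+]²/(0.167 − [H+]) = 9.09 × 10^-9.
Since Ka ≪ C₀, [H+] ≈ √(Ka·C₀) = 3.90 × 10^-5 M.
([H+]/C₀ = 0.023% < 5%, so the approximation holds.)
pH = −log(3.90 × 10^-5) = 4.41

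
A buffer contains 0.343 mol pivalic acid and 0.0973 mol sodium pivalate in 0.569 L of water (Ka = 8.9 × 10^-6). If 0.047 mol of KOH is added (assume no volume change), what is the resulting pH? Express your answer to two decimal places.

OH- converts (CH3)3CCOOH to (CH3)3CCOO-: (CH3)3CCOOH → 0.296 mol, (CH3)3CCOO- → 0.144 mol.
pKa = −log(8.9 × 10^-6) = 5.051
pH = pKa + log([A⁻]/[HA]) = 5.051 + log(0.144/0.296) = 5.051 -0.313

pH = 4.74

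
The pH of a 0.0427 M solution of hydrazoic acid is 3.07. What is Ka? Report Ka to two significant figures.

Ka = 1.7 × 10^-5

[H+] = 10^(-3.07) = 8.51 × 10^-4 M
At equilibrium [HA] = 0.0427 − 8.51 × 10^-4 = 4.18 × 10^-2 M
Ka = [H+][A-]/[HA] = (8.51 × 10^-4)² / 4.18 × 10^-2 = 1.7 × 10^-5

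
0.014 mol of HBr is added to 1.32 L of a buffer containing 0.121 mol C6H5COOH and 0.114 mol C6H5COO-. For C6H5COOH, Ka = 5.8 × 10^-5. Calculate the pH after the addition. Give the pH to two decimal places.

After neutralization: n(C6H5COOH) = 0.135 mol, n(C6H5COO-) = 0.1 mol.
pKa = −log(5.8 × 10^-5) = 4.237
pH = pKa + log([A⁻]/[HA]) = 4.237 + log(0.1/0.135) = 4.237 -0.130

pH = 4.11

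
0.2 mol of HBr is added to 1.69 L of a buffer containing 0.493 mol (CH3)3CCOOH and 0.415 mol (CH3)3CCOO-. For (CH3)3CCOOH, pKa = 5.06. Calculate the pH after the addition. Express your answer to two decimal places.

Added H+ converts (CH3)3CCOO- to (CH3)3CCOOH: (CH3)3CCOOH → 0.693 mol, (CH3)3CCOO- → 0.215 mol.
Henderson–Hasselbalch with mole ratio 0.215/0.693: pH = 5.06 + (-0.508)

pH = 4.55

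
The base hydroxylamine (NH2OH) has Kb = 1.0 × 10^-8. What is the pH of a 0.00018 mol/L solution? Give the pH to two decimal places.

pH = 8.13

NH2OH + H2O ⇌ NH3OH+ + OH-
From the ICE table, Kb = x²/(0.00018 − x) = 1.0 × 10^-8.
Assume x ≪ 0.00018: x ≈ √(1.0 × 10^-8 × 0.00018) = 1.34 × 10^-6 M
(x/C₀ = 0.75% < 5%, so the approximation holds.)
pOH = −log(1.34 × 10^-6) = 5.87; pH = 14.00 − 5.87 = 8.13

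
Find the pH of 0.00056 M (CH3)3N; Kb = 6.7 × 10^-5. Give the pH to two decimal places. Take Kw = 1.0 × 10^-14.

pH = 10.21

(CH3)3N + H2O ⇌ (CH3)3NH+ + OH-
From the ICE table, Kb = [OH-]²/(0.00056 − [OH-]) = 6.7 × 10^-5.
Here C₀/Kb ≈ 8.36, so the small-[OH-] approximation fails. Use the quadratic:
[OH-] = (−Kb + √(Kb² + 4·Kb·C₀))/2 = 1.63 × 10^-4 M
pOH = 3.79, so pH = 14.00 − pOH = 10.21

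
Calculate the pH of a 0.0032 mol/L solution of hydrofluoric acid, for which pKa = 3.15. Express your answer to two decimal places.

HF ⇌ F- + H+
Ka = 10^(−3.15) = 7.08 × 10^-4
Ka = [H+]²/(0.0032 − [H+]) = 7.08 × 10^-4
The 5% rule fails; solving [H+]² + Ka·[H+] − Ka·C₀ = 0 exactly:
[H+] = [−0.000708 + √(0.000708² + 9.06e-06)]/2 = 1.19 × 10^-3 M
pH = −log(1.19 × 10^-3) = 2.92

pH = 2.92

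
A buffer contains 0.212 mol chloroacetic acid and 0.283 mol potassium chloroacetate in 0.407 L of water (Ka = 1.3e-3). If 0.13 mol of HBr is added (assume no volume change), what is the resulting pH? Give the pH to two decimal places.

pH = 2.54

After neutralization: n(ClCH2COOH) = 0.342 mol, n(ClCH2COO-) = 0.153 mol.
pKa = −log(1.3 × 10^-3) = 2.886
Henderson–Hasselbalch with mole ratio 0.153/0.342: pH = 2.886 + (-0.349)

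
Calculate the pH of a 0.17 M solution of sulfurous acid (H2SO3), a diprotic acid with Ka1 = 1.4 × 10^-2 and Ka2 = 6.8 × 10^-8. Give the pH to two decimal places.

pH = 1.37

Ka1 ≫ Ka2, so treat the first dissociation as the only significant source of H+.
Ka1 = x²/(0.17 − x) = 1.4 × 10^-2
Solving the quadratic: x = (−Ka1 + √(Ka1² + 4·Ka1·C₀))/2 = 4.23 × 10^-2 M
pH = −log(4.23 × 10^-2) = 1.37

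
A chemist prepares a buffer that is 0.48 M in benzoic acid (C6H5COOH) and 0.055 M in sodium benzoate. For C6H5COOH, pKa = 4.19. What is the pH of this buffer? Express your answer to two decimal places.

pH = 3.25

Using pH = pKa + log([base]/[acid]) with [base]/[acid] = 0.055/0.48:
pH = 4.19 + (-0.941) = 3.25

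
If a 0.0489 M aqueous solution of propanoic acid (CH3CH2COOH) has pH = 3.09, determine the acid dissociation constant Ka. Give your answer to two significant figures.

Ka = 1.4 × 10^-5

[H+] = 10^(-3.09) = 8.13 × 10^-4 M
At equilibrium [HA] = 0.0489 − 8.13 × 10^-4 = 4.81 × 10^-2 M
Ka = [H+][A-]/[HA] = (8.13 × 10^-4)² / 4.81 × 10^-2 = 1.4 × 10^-5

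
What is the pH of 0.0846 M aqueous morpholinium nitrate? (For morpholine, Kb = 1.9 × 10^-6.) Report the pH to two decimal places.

pH = 4.68

C4H8ONH2+ is the conjugate acid of the weak base C4H8ONH.
Ka = Kw/Kb = 1.0×10^-14 / 1.9 × 10^-6 = 5.26 × 10^-9
From the ICE table, Ka = [H+]²/(0.0846 − [H+]) = 5.26 × 10^-9.
Neglecting [H+] in the denominator: [H+] = √(5.26 × 10^-9 × 0.0846) = 2.11 × 10^-5 M
Check: 0.025% ionized — well under 5%, approximation valid.
pH = −log[H+] = −log(2.11 × 10^-5) = 4.68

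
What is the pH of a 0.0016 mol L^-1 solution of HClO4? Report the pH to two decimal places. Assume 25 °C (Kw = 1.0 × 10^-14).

pH = 2.80

HClO4 is a strong acid and dissociates completely, so [H+] = 0.0016 M.
pH = -log(0.0016) = 2.80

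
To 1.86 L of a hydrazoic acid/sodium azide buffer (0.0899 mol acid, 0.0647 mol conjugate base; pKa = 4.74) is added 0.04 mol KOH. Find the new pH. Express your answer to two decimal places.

pH = 5.06

OH- converts HN3 to N3-: HN3 → 0.0499 mol, N3- → 0.105 mol.
Henderson–Hasselbalch with mole ratio 0.105/0.0499: pH = 4.74 + (+0.323)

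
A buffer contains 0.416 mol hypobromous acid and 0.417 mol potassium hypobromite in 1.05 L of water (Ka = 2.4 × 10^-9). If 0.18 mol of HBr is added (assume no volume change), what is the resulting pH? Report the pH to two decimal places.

pH = 8.22

Added H+ converts OBr- to HOBr: HOBr → 0.596 mol, OBr- → 0.237 mol.
pKa = −log(2.4 × 10^-9) = 8.620
Henderson–Hasselbalch with mole ratio 0.237/0.596: pH = 8.620 + (-0.400)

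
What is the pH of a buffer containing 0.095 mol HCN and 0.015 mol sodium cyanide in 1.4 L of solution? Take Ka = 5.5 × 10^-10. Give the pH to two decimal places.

pKa = −log(5.5 × 10^-10) = 9.260
pH = pKa + log([A⁻]/[HA]) = 9.260 + log(0.015/0.095)
pH = 9.260 + (-0.802) = 8.46

pH = 8.46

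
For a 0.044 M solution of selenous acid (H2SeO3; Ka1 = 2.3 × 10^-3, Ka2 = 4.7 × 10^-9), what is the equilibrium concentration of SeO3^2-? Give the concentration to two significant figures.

First ionization gives [H+] ≈ [HSeO3-] = 8.98 × 10^-3 M.
Second step: Ka2 = [H+][SeO3^2-]/[HSeO3-] ≈ [SeO3^2-] (since [H+] ≈ [HSeO3-]).
So [SeO3^2-] ≈ Ka2.

4.7 × 10^-9 M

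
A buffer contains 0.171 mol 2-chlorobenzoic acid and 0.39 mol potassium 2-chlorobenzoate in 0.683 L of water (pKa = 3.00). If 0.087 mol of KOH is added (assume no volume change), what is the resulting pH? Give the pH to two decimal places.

pH = 3.75

OH- converts ClC6H4COOH to ClC6H4COO-: ClC6H4COOH → 0.084 mol, ClC6H4COO- → 0.477 mol.
Henderson–Hasselbalch with mole ratio 0.477/0.084: pH = 3.00 + (+0.754)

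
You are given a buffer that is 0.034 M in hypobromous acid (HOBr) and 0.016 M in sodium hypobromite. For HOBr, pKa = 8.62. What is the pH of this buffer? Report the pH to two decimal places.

pH = 8.29

Using pH = pKa + log([base]/[acid]) with [base]/[acid] = 0.016/0.034:
pH = 8.62 + (-0.327) = 8.29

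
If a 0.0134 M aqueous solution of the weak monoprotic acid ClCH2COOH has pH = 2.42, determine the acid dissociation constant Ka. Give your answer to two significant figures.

[H+] = 10^(-2.42) = 3.80 × 10^-3 M
At equilibrium [HA] = 0.0134 − 3.80 × 10^-3 = 9.60 × 10^-3 M
Ka = [H+][A-]/[HA] = (3.80 × 10^-3)² / 9.60 × 10^-3 = 1.5 × 10^-3

Ka = 1.5 × 10^-3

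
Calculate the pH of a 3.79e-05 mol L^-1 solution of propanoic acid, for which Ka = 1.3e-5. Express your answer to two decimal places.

pH = 4.78

CH3CH2COOH ⇌ CH3CH2COO- + H+
From the ICE table, Ka = x²/(3.79e-05 − x) = 1.3 × 10^-5.
Here C₀/Ka ≈ 2.92, so the small-x approximation fails. Use the quadratic:
x = [−1.3e-05 + √(1.3e-05² + 1.97e-09)]/2 = 1.66 × 10^-5 M
pH = −log(1.66 × 10^-5) = 4.78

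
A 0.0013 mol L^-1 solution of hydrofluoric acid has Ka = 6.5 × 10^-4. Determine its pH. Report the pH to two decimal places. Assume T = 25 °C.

pH = 3.19

HF ⇌ F- + H+
From the ICE table, Ka = [H+]²/(0.0013 − [H+]) = 6.5 × 10^-4.
The 5% rule fails; solving [H+]² + Ka·[H+] − Ka·C₀ = 0 exactly:
[H+] = (−Ka + √(Ka² + 4·Ka·C₀))/2 = 6.50 × 10^-4 M
pH = −log(6.50 × 10^-4) = 3.19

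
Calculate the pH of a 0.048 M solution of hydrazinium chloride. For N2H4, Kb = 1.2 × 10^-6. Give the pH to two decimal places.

pH = 4.70

N2H5+ is the conjugate acid of the weak base N2H4.
Ka = Kw/Kb = 1.0×10^-14 / 1.2 × 10^-6 = 8.33 × 10^-9
Let x = [H+] at equilibrium. Ka = x²/(0.048 − x).
Neglecting x in the denominator: x = √(8.33 × 10^-9 × 0.048) = 2.00 × 10^-5 M
pH = −log(2.00 × 10^-5) = 4.70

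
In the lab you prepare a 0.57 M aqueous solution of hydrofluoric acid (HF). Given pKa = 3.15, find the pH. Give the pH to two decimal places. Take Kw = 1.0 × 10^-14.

HF ⇌ F- + H+
Ka = 10^(−3.15) = 7.08 × 10^-4
Ka = [H+]²/(0.57 − [H+]) = 7.08 × 10^-4
Neglecting [H+] in the denominator: [H+] = √(7.08 × 10^-4 × 0.57) = 2.01 × 10^-2 M
pH = −log[H+] = −log(2.01 × 10^-2) = 1.70

pH = 1.70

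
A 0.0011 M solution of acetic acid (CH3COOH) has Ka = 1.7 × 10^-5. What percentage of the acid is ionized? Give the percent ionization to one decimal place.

CH3COOH ⇌ CH3COO- + H+; let x = [H+] at equilibrium.
Solve x² + 1.7e-05x − 1.87e-08 = 0 → x = 1.29 × 10^-4 M
% ionization = x/C₀ × 100% = 1.29 × 10^-4/0.0011 × 100% = 11.7%

11.7%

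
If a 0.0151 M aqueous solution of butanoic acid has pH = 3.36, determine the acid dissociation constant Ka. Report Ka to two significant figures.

[H+] = 10^(-3.36) = 4.37 × 10^-4 M
At equilibrium [HA] = 0.0151 − 4.37 × 10^-4 = 1.47 × 10^-2 M
Ka = [H+][A-]/[HA] = (4.37 × 10^-4)² / 1.47 × 10^-2 = 1.3 × 10^-5

Ka = 1.3 × 10^-5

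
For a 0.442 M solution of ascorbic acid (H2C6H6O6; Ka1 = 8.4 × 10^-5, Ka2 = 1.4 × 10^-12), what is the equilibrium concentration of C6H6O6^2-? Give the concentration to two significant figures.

First ionization gives [H+] ≈ [HC6H6O6-] = 6.09 × 10^-3 M.
Second step: Ka2 = [H+][C6H6O6^2-]/[HC6H6O6-] ≈ [C6H6O6^2-] (since [H+] ≈ [HC6H6O6-]).
So [C6H6O6^2-] ≈ Ka2.

1.4 × 10^-12 M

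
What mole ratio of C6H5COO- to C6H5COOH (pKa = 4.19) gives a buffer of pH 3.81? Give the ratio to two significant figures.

pH = pKa + log(r) ⇒ log(r) = 3.81 − 4.19 = -0.38
r = [C6H5COO-]/[C6H5COOH] = 10^(-0.38) = 0.417

ratio = 0.42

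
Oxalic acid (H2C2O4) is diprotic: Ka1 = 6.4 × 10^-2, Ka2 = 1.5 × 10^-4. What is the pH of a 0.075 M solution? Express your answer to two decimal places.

Ka1 ≫ Ka2, so treat the first dissociation as the only significant source of H+.
Ka1 = x²/(0.075 − x) = 6.4 × 10^-2
Solving the quadratic: x = (−Ka1 + √(Ka1² + 4·Ka1·C₀))/2 = 4.43 × 10^-2 M
pH = −log(4.43 × 10^-2) = 1.35

pH = 1.35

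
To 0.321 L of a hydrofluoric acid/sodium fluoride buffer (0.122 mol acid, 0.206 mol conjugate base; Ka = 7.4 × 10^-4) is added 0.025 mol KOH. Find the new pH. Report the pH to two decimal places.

pH = 3.51

OH- converts HF to F-: HF → 0.097 mol, F- → 0.231 mol.
pKa = −log(7.4 × 10^-4) = 3.131
pH = pKa + log(n_F-/n_HF) = 3.131 + log(0.231/0.097) = 3.131 + (+0.377)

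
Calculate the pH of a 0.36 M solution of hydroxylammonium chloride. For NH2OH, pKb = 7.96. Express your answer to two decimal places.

pH = 3.24

NH3OH+ is the conjugate acid of the weak base NH2OH.
Kb = 10^(−7.96) = 1.10 × 10^-8
Ka = Kw/Kb = 1.0×10^-14 / 1.10 × 10^-8 = 9.09 × 10^-7
From the ICE table, Ka = x²/(0.36 − x) = 9.09 × 10^-7.
Since Ka ≪ C₀, x ≈ √(Ka·C₀) = 5.72 × 10^-4 M.
Check: 0.16% ionized — well under 5%, approximation valid.
pH = −log(5.72 × 10^-4) = 3.24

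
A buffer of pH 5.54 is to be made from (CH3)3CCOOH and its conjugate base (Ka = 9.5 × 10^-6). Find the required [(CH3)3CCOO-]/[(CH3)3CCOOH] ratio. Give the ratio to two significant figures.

pKa = -log(9.5 × 10^-6) = 5.022
pH = pKa + log(r) ⇒ log(r) = 5.54 − 5.022 = +0.518
r = [(CH3)3CCOO-]/[(CH3)3CCOOH] = 10^(+0.518) = 3.3

ratio = 3.3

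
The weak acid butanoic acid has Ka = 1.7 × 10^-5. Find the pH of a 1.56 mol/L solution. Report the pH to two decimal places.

pH = 2.29

CH3(CH2)2COOH ⇌ CH3(CH2)2COO- + H+
From the ICE table, Ka = [H+]²/(1.56 − [H+]) = 1.7 × 10^-5.
Since Ka ≪ C₀, [H+] ≈ √(Ka·C₀) = 5.15 × 10^-3 M.
pH = −log[H+] = −log(5.15 × 10^-3) = 2.29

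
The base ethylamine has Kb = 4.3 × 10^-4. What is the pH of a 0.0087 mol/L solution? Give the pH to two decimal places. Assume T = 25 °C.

C2H5NH2 + H2O ⇌ C2H5NH3+ + OH-
Kb = [OH-]²/(0.0087 − [OH-]) = 4.3 × 10^-4
Here C₀/Kb ≈ 20.2, so the small-[OH-] approximation fails. Use the quadratic:
[OH-] = [−0.00043 + √(0.00043² + 1.5e-05)]/2 = 1.73 × 10^-3 M
pOH = −log(1.73 × 10^-3) = 2.76; pH = 14.00 − 2.76 = 11.24

pH = 11.24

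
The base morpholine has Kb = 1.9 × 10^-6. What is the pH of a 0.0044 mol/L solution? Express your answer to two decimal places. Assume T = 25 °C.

C4H8ONH + H2O ⇌ C4H8ONH2+ + OH-
Kb = [OH-]²/(0.0044 − [OH-]) = 1.9 × 10^-6
Assume [OH-] ≪ 0.0044: [OH-] ≈ √(1.9 × 10^-6 × 0.0044) = 9.14 × 10^-5 M
([OH-]/C₀ = 2.1% < 5%, so the approximation holds.)
pOH = 4.04, so pH = 14.00 − pOH = 9.96

pH = 9.96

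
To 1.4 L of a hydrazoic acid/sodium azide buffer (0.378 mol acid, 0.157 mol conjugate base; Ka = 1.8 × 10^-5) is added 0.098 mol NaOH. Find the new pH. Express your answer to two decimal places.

pH = 4.70

After neutralization: n(HN3) = 0.28 mol, n(N3-) = 0.255 mol.
pKa = −log(1.8 × 10^-5) = 4.745
pH = pKa + log(n_N3-/n_HN3) = 4.745 + log(0.255/0.28) = 4.745 + (-0.041)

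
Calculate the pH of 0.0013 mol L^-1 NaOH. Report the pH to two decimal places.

pH = 11.11

NaOH is a strong base; [OH-] = 0.0013 M.
pOH = -log(0.0013) = 2.89
pH = 14.00 - 2.89 = 11.11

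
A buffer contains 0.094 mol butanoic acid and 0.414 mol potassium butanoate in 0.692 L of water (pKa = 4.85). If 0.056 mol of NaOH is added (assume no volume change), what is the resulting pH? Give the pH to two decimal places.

pH = 5.94

After neutralization: n(CH3(CH2)2COOH) = 0.038 mol, n(CH3(CH2)2COO-) = 0.47 mol.
pH = pKa + log([A⁻]/[HA]) = 4.85 + log(0.47/0.038) = 4.85 +1.092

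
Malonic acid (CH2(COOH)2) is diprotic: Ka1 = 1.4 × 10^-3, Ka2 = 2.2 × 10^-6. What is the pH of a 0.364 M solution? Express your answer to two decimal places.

pH = 1.66

Since Ka1 ≫ Ka2, the first ionization dominates [H+].
Ka1 = x²/(0.364 − x) = 1.4 × 10^-3
Solving the quadratic: x = (−Ka1 + √(Ka1² + 4·Ka1·C₀))/2 = 2.19 × 10^-2 M
pH = −log(2.19 × 10^-2) = 1.66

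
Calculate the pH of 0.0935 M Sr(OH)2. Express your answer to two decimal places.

pH = 13.27

Sr(OH)2 is a strong base (each formula unit releases 2 OH-); [OH-] = 0.187 M.
pOH = -log(0.187) = 0.73
pH = 14.00 - 0.73 = 13.27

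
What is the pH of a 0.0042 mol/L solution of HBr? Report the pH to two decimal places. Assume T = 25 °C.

pH = 2.38

HBr is a strong acid and dissociates completely, so [H+] = 0.0042 M.
pH = -log(0.0042) = 2.38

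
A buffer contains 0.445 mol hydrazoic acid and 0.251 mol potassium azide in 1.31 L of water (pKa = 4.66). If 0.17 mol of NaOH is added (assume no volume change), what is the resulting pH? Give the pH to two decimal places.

OH- converts HN3 to N3-: HN3 → 0.275 mol, N3- → 0.421 mol.
pH = pKa + log(n_N3-/n_HN3) = 4.66 + log(0.421/0.275) = 4.66 + (+0.185)

pH = 4.84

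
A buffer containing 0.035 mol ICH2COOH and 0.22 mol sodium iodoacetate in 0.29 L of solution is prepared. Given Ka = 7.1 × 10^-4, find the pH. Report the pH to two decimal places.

pH = 3.95

pKa = −log(7.1 × 10^-4) = 3.149
Using pH = pKa + log([base]/[acid]) with [base]/[acid] = 0.22/0.035:
pH = 3.149 + (+0.798) = 3.95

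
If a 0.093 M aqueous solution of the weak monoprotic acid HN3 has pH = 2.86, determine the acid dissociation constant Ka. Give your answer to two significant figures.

[H+] = 10^(-2.86) = 1.38 × 10^-3 M
At equilibrium [HA] = 0.093 − 1.38 × 10^-3 = 9.16 × 10^-2 M
Ka = [H+][A-]/[HA] = (1.38 × 10^-3)² / 9.16 × 10^-2 = 2.1 × 10^-5

Ka = 2.1 × 10^-5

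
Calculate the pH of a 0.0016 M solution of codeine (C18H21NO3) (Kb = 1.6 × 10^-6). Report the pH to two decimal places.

pH = 9.70

C18H21NO3 + H2O ⇌ C18H22NO3+ + OH-
Kb = x²/(0.0016 − x) = 1.6 × 10^-6
Since Kb ≪ C₀, x ≈ √(Kb·C₀) = 5.06 × 10^-5 M.
(x/C₀ = 3.2% < 5%, so the approximation holds.)
pOH = 4.30, so pH = 14.00 − pOH = 9.70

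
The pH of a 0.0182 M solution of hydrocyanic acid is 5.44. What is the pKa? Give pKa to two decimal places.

[H+] = 10^(-5.44) = 3.63 × 10^-6 M
At equilibrium [HA] = 0.0182 − 3.63 × 10^-6 = 1.82 × 10^-2 M
Ka = [H+][A-]/[HA] = (3.63 × 10^-6)² / 1.82 × 10^-2 = 7.24 × 10^-10
pKa = -log(7.24 × 10^-10) = 9.14

pKa = 9.14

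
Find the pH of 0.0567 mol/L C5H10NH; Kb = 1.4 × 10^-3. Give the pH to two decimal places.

C5H10NH + H2O ⇌ C5H10NH2+ + OH-
Let x = [OH-] at equilibrium. Kb = x²/(0.0567 − x).
x is not negligible relative to C₀; solve x² + 0.0014·x − 7.94e-05 = 0.
x = (−Kb + √(Kb² + 4·Kb·C₀))/2 = 8.24 × 10^-3 M
pOH = −log(8.24 × 10^-3) = 2.08; pH = 14.00 − 2.08 = 11.92

pH = 11.92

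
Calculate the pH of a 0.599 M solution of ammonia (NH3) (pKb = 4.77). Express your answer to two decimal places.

pH = 11.50

NH3 + H2O ⇌ NH4+ + OH-
Kb = 10^(−4.77) = 1.70 × 10^-5
From the ICE table, Kb = [OH-]²/(0.599 − [OH-]) = 1.70 × 10^-5.
Assume [OH-] ≪ 0.599: [OH-] ≈ √(1.70 × 10^-5 × 0.599) = 3.19 × 10^-3 M
Check: 0.53% ionized — well under 5%, approximation valid.
pOH = −log(3.19 × 10^-3) = 2.50; pH = 14.00 − 2.50 = 11.50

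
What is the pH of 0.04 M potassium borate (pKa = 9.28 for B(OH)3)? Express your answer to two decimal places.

pH = 10.94

B(OH)4- is the conjugate base of the weak acid B(OH)3.
Ka = 10^(−9.28) = 5.25 × 10^-10
Kb = Kw/Ka = 1.0×10^-14 / 5.25 × 10^-10 = 1.90 × 10^-5
Kb = [OH-]²/(0.04 − [OH-]) = 1.90 × 10^-5
Neglecting [OH-] in the denominator: [OH-] = √(1.90 × 10^-5 × 0.04) = 8.72 × 10^-4 M
pOH = −log(8.72 × 10^-4) = 3.06; pH = 14.00 − 3.06 = 10.94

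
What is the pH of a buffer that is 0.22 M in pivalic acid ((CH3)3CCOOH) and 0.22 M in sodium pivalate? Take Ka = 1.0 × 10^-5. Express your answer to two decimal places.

pH = 5.00

pKa = −log(1.0 × 10^-5) = 5.000
Henderson–Hasselbalch: pH = pKa + log([(CH3)3CCOO-]/[(CH3)3CCOOH]) = 5.000 + log(0.22/0.22)
pH = 5.000 + (+0.000) = 5.00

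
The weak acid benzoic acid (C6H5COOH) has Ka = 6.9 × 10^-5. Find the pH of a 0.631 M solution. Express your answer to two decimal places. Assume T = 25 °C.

pH = 2.18

C6H5COOH ⇌ C6H5COO- + H+
From the ICE table, Ka = x²/(0.631 − x) = 6.9 × 10^-5.
Neglecting x in the denominator: x = √(6.9 × 10^-5 × 0.631) = 6.60 × 10^-3 M
pH = −log(6.60 × 10^-3) = 2.18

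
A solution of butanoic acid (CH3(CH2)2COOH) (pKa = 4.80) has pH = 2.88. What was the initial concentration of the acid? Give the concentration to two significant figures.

[H+] = 10^(-2.88) = 1.32 × 10^-3 M = x
Ka = 10^(−4.80) = 1.58 × 10^-5
Ka = x²/(C₀ − x) ⇒ C₀ = x + x²/Ka
C₀ = 1.32 × 10^-3 + (1.32 × 10^-3)²/(1.58 × 10^-5) = 1.12 × 10^-1 M

C₀ = 1.1 × 10^-1 M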